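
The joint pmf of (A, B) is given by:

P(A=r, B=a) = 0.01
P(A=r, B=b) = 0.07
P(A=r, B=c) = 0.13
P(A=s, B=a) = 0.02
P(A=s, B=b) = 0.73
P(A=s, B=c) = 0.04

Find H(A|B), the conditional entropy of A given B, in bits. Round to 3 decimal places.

Marginals: p(A) = (0.2100, 0.7900), p(B) = (0.0300, 0.8000, 0.1700).
H(A|B) = Σ p(B) · H(A|B=·).
  B=a: p=0.0300, H(A|B=a) = 0.9183
  B=b: p=0.8000, H(A|B=b) = 0.4281
  B=c: p=0.1700, H(A|B=c) = 0.7871
Weighted sum = 0.504 bits.

0.504 bits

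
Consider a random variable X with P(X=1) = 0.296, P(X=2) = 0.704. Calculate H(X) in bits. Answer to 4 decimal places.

H(X) = −Σ p·log₂ p.
  −(0.296)·log₂(0.296) = 0.51987
  −(0.704)·log₂(0.704) = 0.35647
Sum: 0.51987 + 0.35647 = 0.8763 bits.

0.8763 bits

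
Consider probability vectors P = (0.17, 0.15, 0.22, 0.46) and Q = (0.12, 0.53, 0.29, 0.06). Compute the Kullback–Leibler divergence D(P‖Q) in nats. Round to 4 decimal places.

0.7461 nats

D(P‖Q) = Σ p·ln(p/q).
  0.17·ln(0.17/0.12) = 0.05921
  0.15·ln(0.15/0.53) = -0.18934
  0.22·ln(0.22/0.29) = -0.06078
  0.46·ln(0.46/0.06) = 0.93697
D(P‖Q) = 0.7461 nats.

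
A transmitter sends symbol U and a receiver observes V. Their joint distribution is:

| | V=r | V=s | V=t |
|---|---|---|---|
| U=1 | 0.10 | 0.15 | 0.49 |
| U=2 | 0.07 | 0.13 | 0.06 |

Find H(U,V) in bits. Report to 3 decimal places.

2.142 bits

H(U,V) = −Σ p(x,y)·log₂ p(x,y) over all 6 cells.
  cell (1,r): −0.10·log₂0.10 = 0.3322
  cell (1,s): −0.15·log₂0.15 = 0.4105
  cell (1,t): −0.49·log₂0.49 = 0.5043
  cell (2,r): −0.07·log₂0.07 = 0.2686
  cell (2,s): −0.13·log₂0.13 = 0.3826
  cell (2,t): −0.06·log₂0.06 = 0.2435
Sum = 2.142 bits.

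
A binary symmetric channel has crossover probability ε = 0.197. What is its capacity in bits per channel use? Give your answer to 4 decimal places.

Binary symmetric channel: C = 1 − h₂(ε) where h₂ is the binary entropy function.
h₂(0.197) = −0.197·log₂0.197 − 0.803·log₂0.803 = 0.7159.
C = 1 − 0.7159 = 0.2841 bits per channel use.

0.2841 bits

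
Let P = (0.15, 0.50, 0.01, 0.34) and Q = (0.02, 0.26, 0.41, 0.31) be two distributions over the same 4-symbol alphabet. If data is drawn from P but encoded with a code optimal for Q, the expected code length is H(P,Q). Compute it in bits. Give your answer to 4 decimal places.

2.4056 bits

H(P,Q) = −Σ p·log₂ q.
  −0.15·log₂(0.02) = 0.84658
  −0.50·log₂(0.26) = 0.97171
  −0.01·log₂(0.41) = 0.01286
  −0.34·log₂(0.31) = 0.57448
H(P,Q) = 2.4056 bits.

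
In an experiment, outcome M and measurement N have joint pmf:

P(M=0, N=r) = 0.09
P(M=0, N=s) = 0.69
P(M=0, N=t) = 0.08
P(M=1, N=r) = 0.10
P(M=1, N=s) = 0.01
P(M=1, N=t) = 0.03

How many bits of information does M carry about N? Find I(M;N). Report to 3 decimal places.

Marginals: p(M) = (0.8600, 0.1400), p(N) = (0.1900, 0.7000, 0.1100).
I(M;N) = Σ p(x,y)·log₂[p(x,y)/(p(x)p(y))].
  (0,r): 0.09·log₂(0.5508) = -0.0774
  (0,s): 0.69·log₂(1.1462) = 0.1358
  (0,t): 0.08·log₂(0.8457) = -0.0193
  (1,r): 0.10·log₂(3.7594) = 0.1911
  (1,s): 0.01·log₂(0.1020) = -0.0329
  (1,t): 0.03·log₂(1.9481) = 0.0289
Sum = 0.226 bits.

0.226 bits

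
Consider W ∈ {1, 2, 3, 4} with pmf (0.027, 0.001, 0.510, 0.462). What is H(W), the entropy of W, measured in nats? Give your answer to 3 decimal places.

0.805 nats

H(W) = −Σ p·ln p.
  −(0.027)·ln(0.027) = 0.0975
  −(0.001)·ln(0.001) = 0.0069
  −(0.510)·ln(0.510) = 0.3434
  −(0.462)·ln(0.462) = 0.3568
Sum: 0.0975 + 0.0069 + 0.3434 + 0.3568 = 0.805 nats.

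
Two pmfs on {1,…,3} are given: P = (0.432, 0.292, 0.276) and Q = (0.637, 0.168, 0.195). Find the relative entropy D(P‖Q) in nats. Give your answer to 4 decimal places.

0.0895 nats

D(P‖Q) = Σ p·ln(p/q).
  0.432·ln(0.432/0.637) = -0.16776
  0.292·ln(0.292/0.168) = 0.16141
  0.276·ln(0.276/0.195) = 0.09588
D(P‖Q) = 0.0895 nats.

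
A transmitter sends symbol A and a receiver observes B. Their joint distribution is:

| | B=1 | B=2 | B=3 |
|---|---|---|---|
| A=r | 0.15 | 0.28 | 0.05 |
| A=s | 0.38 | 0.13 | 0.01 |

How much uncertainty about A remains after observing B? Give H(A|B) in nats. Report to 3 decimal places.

0.599 nats

Marginals: p(A) = (0.4800, 0.5200), p(B) = (0.5300, 0.4100, 0.0600).
H(A|B) = Σ p(B) · H(A|B=·).
  B=1: p=0.5300, H(A|B=1) = 0.5958
  B=2: p=0.4100, H(A|B=2) = 0.6246
  B=3: p=0.0600, H(A|B=3) = 0.4506
Weighted sum = 0.599 nats.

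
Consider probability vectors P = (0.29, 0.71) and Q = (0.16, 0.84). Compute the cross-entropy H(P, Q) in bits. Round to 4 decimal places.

H(P,Q) = −Σ p·log₂ q.
  −0.29·log₂(0.16) = 0.76672
  −0.71·log₂(0.84) = 0.17859
H(P,Q) = 0.9453 bits.

0.9453 bits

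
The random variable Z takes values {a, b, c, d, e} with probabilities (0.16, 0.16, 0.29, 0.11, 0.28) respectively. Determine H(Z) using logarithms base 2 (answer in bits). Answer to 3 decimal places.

H(Z) = −Σ p·log₂ p.
  −(0.16)·log₂(0.16) = 0.4230
  −(0.16)·log₂(0.16) = 0.4230
  −(0.29)·log₂(0.29) = 0.5179
  −(0.11)·log₂(0.11) = 0.3503
  −(0.28)·log₂(0.28) = 0.5142
Sum: 0.4230 + 0.4230 + 0.5179 + 0.3503 + 0.5142 = 2.228 bits.

2.228 bits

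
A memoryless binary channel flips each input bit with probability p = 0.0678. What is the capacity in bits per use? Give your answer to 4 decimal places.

Binary symmetric channel: C = 1 − h₂(ε) where h₂ is the binary entropy function.
h₂(0.0678) = −0.0678·log₂0.0678 − 0.9322·log₂0.9322 = 0.3577.
C = 1 − 0.3577 = 0.6423 bits per channel use.

0.6423 bits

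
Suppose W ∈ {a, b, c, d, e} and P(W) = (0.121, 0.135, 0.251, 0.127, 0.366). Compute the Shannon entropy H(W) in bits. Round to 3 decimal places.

2.168 bits

H(W) = −Σ p·log₂ p.
  −(0.121)·log₂(0.121) = 0.3687
  −(0.135)·log₂(0.135) = 0.3900
  −(0.251)·log₂(0.251) = 0.5006
  −(0.127)·log₂(0.127) = 0.3781
  −(0.366)·log₂(0.366) = 0.5307
Sum: 0.3687 + 0.3900 + 0.5006 + 0.3781 + 0.5307 = 2.168 bits.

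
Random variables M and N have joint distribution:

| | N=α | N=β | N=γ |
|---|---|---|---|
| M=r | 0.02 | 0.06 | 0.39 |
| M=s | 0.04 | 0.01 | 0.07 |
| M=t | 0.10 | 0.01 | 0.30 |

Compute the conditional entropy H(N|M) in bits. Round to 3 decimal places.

0.920 bits

Marginals: p(M) = (0.4700, 0.1200, 0.4100), p(N) = (0.1600, 0.0800, 0.7600).
H(N|M) = Σ p(M) · H(N|M=·).
  M=r: p=0.4700, H(N|M=r) = 0.7963
  M=s: p=0.1200, H(N|M=s) = 1.2807
  M=t: p=0.4100, H(N|M=t) = 0.9569
Weighted sum = 0.920 bits.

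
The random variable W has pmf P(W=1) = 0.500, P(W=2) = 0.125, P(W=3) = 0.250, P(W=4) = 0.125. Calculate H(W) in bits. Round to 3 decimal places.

1.750 bits

H(W) = −Σ p·log₂ p.
  −(0.500)·log₂(0.500) = 0.5000
  −(0.125)·log₂(0.125) = 0.3750
  −(0.250)·log₂(0.250) = 0.5000
  −(0.125)·log₂(0.125) = 0.3750
Sum: 0.5000 + 0.3750 + 0.5000 + 0.3750 = 1.750 bits.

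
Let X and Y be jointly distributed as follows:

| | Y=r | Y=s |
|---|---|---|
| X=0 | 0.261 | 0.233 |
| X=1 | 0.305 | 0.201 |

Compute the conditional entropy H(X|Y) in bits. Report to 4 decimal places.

Marginals: p(X) = (0.4940, 0.5060), p(Y) = (0.5660, 0.4340).
H(X|Y) = Σ p(Y) · H(X|Y=·).
  Y=r: p=0.5660, H(X|Y=r) = 0.9956
  Y=s: p=0.4340, H(X|Y=s) = 0.9961
Weighted sum = 0.9958 bits.

0.9958 bits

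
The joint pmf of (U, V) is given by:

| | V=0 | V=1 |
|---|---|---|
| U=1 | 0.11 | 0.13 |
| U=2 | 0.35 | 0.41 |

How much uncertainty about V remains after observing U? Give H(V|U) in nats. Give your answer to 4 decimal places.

Chain rule: H(V|U) = H(U,V) − H(U).
Marginals: p(U) = (0.2400, 0.7600), p(V) = (0.4600, 0.5400).
H(U,V) = 1.2410 nats; H(U) = 0.5511 nats.
H(V|U) = 1.2410 − 0.5511 = 0.6899 nats.

0.6899 nats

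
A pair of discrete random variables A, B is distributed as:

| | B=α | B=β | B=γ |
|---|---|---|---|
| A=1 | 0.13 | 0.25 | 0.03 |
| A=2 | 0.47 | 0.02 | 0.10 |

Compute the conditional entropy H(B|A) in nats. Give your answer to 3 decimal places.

0.704 nats

Chain rule: H(B|A) = H(A,B) − H(A).
Marginals: p(A) = (0.4100, 0.5900), p(B) = (0.6000, 0.2700, 0.1300).
H(A,B) = 1.3804 nats; H(A) = 0.6769 nats.
H(B|A) = 1.3804 − 0.6769 = 0.704 nats.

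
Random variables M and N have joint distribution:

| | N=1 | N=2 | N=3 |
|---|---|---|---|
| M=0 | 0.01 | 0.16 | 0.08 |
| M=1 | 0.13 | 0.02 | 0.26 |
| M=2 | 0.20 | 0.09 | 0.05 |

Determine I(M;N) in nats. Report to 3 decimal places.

0.243 nats

Marginals: p(M) = (0.2500, 0.4100, 0.3400), p(N) = (0.3400, 0.2700, 0.3900).
I(M;N) = Σ p(x,y)·ln[p(x,y)/(p(x)p(y))].
  (0,1): 0.01·ln(0.1176) = -0.0214
  (0,2): 0.16·ln(2.3704) = 0.1381
  (0,3): 0.08·ln(0.8205) = -0.0158
  (1,1): 0.13·ln(0.9326) = -0.0091
  (1,2): 0.02·ln(0.1807) = -0.0342
  (1,3): 0.26·ln(1.6260) = 0.1264
  (2,1): 0.20·ln(1.7301) = 0.1096
  (2,2): 0.09·ln(0.9804) = -0.0018
  (2,3): 0.05·ln(0.3771) = -0.0488
Sum = 0.243 nats.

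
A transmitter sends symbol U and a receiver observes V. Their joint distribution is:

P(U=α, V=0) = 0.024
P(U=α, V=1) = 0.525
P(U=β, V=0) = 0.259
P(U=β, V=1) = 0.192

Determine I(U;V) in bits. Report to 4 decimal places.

Marginals: p(U) = (0.5490, 0.4510), p(V) = (0.2830, 0.7170).
I(U;V) = H(U) + H(V) − H(U,V).
H(U) = 0.9931, H(V) = 0.8595, H(U,V) = 1.5791.
I(U;V) = 0.9931 + 0.8595 − 1.5791 = 0.2735 bits.

0.2735 bits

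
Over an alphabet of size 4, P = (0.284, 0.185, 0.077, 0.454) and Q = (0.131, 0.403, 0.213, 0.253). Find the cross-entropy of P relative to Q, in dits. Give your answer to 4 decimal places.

0.6464 dits

H(P,Q) = −Σ p·log₁₀ q.
  −0.284·log₁₀(0.131) = 0.25069
  −0.185·log₁₀(0.403) = 0.07302
  −0.077·log₁₀(0.213) = 0.05171
  −0.454·log₁₀(0.253) = 0.27098
H(P,Q) = 0.6464 dits.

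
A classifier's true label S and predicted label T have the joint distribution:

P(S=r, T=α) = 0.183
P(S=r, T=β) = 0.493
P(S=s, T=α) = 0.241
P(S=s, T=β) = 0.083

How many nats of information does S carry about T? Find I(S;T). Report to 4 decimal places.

Marginals: p(S) = (0.6760, 0.3240), p(T) = (0.4240, 0.5760).
I(S;T) = Σ p(x,y)·ln[p(x,y)/(p(x)p(y))].
  (r,α): 0.183·ln(0.6385) = -0.08211
  (r,β): 0.493·ln(1.2661) = 0.11633
  (s,α): 0.241·ln(1.7543) = 0.13546
  (s,β): 0.083·ln(0.4447) = -0.06725
Sum = 0.1024 nats.

0.1024 nats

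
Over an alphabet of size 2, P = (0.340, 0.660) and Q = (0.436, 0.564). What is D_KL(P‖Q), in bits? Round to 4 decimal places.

0.0277 bits

D(P‖Q) = Σ p·log₂(p/q).
  0.340·log₂(0.340/0.436) = -0.12199
  0.660·log₂(0.660/0.564) = 0.14967
D(P‖Q) = 0.0277 bits.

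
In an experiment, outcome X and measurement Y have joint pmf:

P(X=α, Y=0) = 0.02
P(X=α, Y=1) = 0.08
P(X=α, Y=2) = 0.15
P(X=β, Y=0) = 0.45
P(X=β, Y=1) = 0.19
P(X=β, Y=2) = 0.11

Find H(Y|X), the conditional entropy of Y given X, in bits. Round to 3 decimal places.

1.328 bits

Marginals: p(X) = (0.2500, 0.7500), p(Y) = (0.4700, 0.2700, 0.2600).
H(Y|X) = Σ p(X) · H(Y|X=·).
  X=α: p=0.2500, H(Y|X=α) = 1.2597
  X=β: p=0.7500, H(Y|X=β) = 1.3502
Weighted sum = 1.328 bits.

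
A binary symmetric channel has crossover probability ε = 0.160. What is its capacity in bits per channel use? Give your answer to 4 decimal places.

Binary symmetric channel: C = 1 − h₂(ε) where h₂ is the binary entropy function.
h₂(0.160) = −0.160·log₂0.160 − 0.840·log₂0.840 = 0.6343.
C = 1 − 0.6343 = 0.3657 bits per channel use.

0.3657 bits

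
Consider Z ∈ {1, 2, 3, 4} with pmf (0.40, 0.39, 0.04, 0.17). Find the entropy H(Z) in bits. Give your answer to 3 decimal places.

H(Z) = −Σ p·log₂ p.
  −(0.40)·log₂(0.40) = 0.5288
  −(0.39)·log₂(0.39) = 0.5298
  −(0.04)·log₂(0.04) = 0.1858
  −(0.17)·log₂(0.17) = 0.4346
Sum: 0.5288 + 0.5298 + 0.1858 + 0.4346 = 1.679 bits.

1.679 bits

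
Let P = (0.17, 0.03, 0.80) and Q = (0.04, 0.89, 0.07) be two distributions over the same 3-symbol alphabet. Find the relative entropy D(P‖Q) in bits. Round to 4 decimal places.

3.0198 bits

D(P‖Q) = Σ p·log₂(p/q).
  0.17·log₂(0.17/0.04) = 0.35487
  0.03·log₂(0.03/0.89) = -0.14672
  0.80·log₂(0.80/0.07) = 2.81166
D(P‖Q) = 3.0198 bits.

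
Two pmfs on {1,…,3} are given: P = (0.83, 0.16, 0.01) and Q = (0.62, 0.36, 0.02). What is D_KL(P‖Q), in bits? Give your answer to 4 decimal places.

D(P‖Q) = Σ p·log₂(p/q).
  0.83·log₂(0.83/0.62) = 0.34930
  0.16·log₂(0.16/0.36) = -0.18719
  0.01·log₂(0.01/0.02) = -0.01000
D(P‖Q) = 0.1521 bits.

0.1521 bits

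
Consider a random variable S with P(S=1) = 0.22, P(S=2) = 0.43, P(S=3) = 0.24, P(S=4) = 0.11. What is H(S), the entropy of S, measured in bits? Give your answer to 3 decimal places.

H(S) = −Σ p·log₂ p.
  −(0.22)·log₂(0.22) = 0.4806
  −(0.43)·log₂(0.43) = 0.5236
  −(0.24)·log₂(0.24) = 0.4941
  −(0.11)·log₂(0.11) = 0.3503
Sum: 0.4806 + 0.5236 + 0.4941 + 0.3503 = 1.849 bits.

1.849 bits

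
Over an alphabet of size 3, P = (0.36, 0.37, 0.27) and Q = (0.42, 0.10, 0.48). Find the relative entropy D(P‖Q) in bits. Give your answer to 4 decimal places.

D(P‖Q) = Σ p·log₂(p/q).
  0.36·log₂(0.36/0.42) = -0.08006
  0.37·log₂(0.37/0.10) = 0.69838
  0.27·log₂(0.27/0.48) = -0.22412
D(P‖Q) = 0.3942 bits.

0.3942 bits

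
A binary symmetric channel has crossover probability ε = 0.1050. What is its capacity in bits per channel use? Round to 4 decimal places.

Binary symmetric channel: C = 1 − h₂(ε) where h₂ is the binary entropy function.
h₂(0.1050) = −0.1050·log₂0.1050 − 0.8950·log₂0.8950 = 0.4846.
C = 1 − 0.4846 = 0.5154 bits per channel use.

0.5154 bits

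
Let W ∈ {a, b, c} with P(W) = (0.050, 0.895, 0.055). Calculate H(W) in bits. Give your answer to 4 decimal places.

H(W) = −Σ p·log₂ p.
  −(0.050)·log₂(0.050) = 0.21610
  −(0.895)·log₂(0.895) = 0.14324
  −(0.055)·log₂(0.055) = 0.23014
Sum: 0.21610 + 0.14324 + 0.23014 = 0.5895 bits.

0.5895 bits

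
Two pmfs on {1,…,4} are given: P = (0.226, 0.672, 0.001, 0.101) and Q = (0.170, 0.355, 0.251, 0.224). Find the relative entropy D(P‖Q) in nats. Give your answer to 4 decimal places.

D(P‖Q) = Σ p·ln(p/q).
  0.226·ln(0.226/0.170) = 0.06435
  0.672·ln(0.672/0.355) = 0.42883
  0.001·ln(0.001/0.251) = -0.00553
  0.101·ln(0.101/0.224) = -0.08045
D(P‖Q) = 0.4072 nats.

0.4072 nats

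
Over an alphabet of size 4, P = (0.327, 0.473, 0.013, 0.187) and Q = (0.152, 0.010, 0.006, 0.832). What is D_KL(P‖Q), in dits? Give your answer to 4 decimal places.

D(P‖Q) = Σ p·log₁₀(p/q).
  0.327·log₁₀(0.327/0.152) = 0.10879
  0.473·log₁₀(0.473/0.010) = 0.79221
  0.013·log₁₀(0.013/0.006) = 0.00437
  0.187·log₁₀(0.187/0.832) = -0.12123
D(P‖Q) = 0.7841 dits.

0.7841 dits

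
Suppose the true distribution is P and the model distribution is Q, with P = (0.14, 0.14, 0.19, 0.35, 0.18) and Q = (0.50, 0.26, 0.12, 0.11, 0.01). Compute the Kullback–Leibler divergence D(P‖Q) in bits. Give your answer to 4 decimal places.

1.0789 bits

D(P‖Q) = Σ p·log₂(p/q).
  0.14·log₂(0.14/0.50) = -0.25711
  0.14·log₂(0.14/0.26) = -0.12503
  0.19·log₂(0.19/0.12) = 0.12596
  0.35·log₂(0.35/0.11) = 0.58445
  0.18·log₂(0.18/0.01) = 0.75059
D(P‖Q) = 1.0789 bits.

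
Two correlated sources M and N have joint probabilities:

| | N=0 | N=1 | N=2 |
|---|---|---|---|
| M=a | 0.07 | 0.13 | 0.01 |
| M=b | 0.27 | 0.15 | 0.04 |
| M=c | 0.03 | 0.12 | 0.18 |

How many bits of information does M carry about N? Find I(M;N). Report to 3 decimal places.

Marginals: p(M) = (0.2100, 0.4600, 0.3300), p(N) = (0.3700, 0.4000, 0.2300).
I(M;N) = Σ p(x,y)·log₂[p(x,y)/(p(x)p(y))].
  (a,0): 0.07·log₂(0.9009) = -0.0105
  (a,1): 0.13·log₂(1.5476) = 0.0819
  (a,2): 0.01·log₂(0.2070) = -0.0227
  (b,0): 0.27·log₂(1.5864) = 0.1797
  (b,1): 0.15·log₂(0.8152) = -0.0442
  (b,2): 0.04·log₂(0.3781) = -0.0561
  (c,0): 0.03·log₂(0.2457) = -0.0608
  (c,1): 0.12·log₂(0.9091) = -0.0165
  (c,2): 0.18·log₂(2.3715) = 0.2242
Sum = 0.275 bits.

0.275 bits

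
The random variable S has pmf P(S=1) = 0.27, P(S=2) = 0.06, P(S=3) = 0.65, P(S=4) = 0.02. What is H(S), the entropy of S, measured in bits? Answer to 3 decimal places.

1.270 bits

H(S) = −Σ p·log₂ p.
  −(0.27)·log₂(0.27) = 0.5100
  −(0.06)·log₂(0.06) = 0.2435
  −(0.65)·log₂(0.65) = 0.4040
  −(0.02)·log₂(0.02) = 0.1129
Sum: 0.5100 + 0.2435 + 0.4040 + 0.1129 = 1.270 bits.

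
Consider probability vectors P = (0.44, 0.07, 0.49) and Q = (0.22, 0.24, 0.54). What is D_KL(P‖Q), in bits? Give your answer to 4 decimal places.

D(P‖Q) = Σ p·log₂(p/q).
  0.44·log₂(0.44/0.22) = 0.44000
  0.07·log₂(0.07/0.24) = -0.12443
  0.49·log₂(0.49/0.54) = -0.06869
D(P‖Q) = 0.2469 bits.

0.2469 bits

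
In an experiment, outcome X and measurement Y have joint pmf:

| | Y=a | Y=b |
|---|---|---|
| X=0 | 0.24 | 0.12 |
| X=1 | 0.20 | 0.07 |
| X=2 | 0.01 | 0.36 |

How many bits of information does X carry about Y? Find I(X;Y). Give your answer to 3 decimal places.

Marginals: p(X) = (0.3600, 0.2700, 0.3700), p(Y) = (0.4500, 0.5500).
I(X;Y) = H(X) + H(Y) − H(X,Y).
H(X) = 1.5714, H(Y) = 0.9928, H(X,Y) = 2.1912.
I(X;Y) = 1.5714 + 0.9928 − 2.1912 = 0.373 bits.

0.373 bits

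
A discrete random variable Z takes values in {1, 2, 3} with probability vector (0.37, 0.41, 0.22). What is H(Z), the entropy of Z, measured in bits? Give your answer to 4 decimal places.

H(Z) = −Σ p·log₂ p.
  −(0.37)·log₂(0.37) = 0.53073
  −(0.41)·log₂(0.41) = 0.52738
  −(0.22)·log₂(0.22) = 0.48057
Sum: 0.53073 + 0.52738 + 0.48057 = 1.5387 bits.

1.5387 bits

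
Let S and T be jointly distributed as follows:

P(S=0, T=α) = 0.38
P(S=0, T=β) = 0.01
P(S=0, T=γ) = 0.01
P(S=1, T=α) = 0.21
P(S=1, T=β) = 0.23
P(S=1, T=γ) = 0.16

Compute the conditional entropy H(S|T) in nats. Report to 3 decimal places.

0.464 nats

Marginals: p(S) = (0.4000, 0.6000), p(T) = (0.5900, 0.2400, 0.1700).
H(S|T) = Σ p(T) · H(S|T=·).
  T=α: p=0.5900, H(S|T=α) = 0.6510
  T=β: p=0.2400, H(S|T=β) = 0.1732
  T=γ: p=0.1700, H(S|T=γ) = 0.2237
Weighted sum = 0.464 nats.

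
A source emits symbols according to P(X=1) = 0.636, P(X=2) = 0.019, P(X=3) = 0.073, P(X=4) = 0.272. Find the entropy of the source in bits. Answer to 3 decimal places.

H(X) = −Σ p·log₂ p.
  −(0.636)·log₂(0.636) = 0.4152
  −(0.019)·log₂(0.019) = 0.1086
  −(0.073)·log₂(0.073) = 0.2756
  −(0.272)·log₂(0.272) = 0.5109
Sum: 0.4152 + 0.1086 + 0.2756 + 0.5109 = 1.310 bits.

1.310 bits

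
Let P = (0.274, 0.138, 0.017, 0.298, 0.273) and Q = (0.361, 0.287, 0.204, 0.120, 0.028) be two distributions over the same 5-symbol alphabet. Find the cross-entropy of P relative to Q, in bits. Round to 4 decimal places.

3.0101 bits

H(P,Q) = −Σ p·log₂ q.
  −0.274·log₂(0.361) = 0.40276
  −0.138·log₂(0.287) = 0.24852
  −0.017·log₂(0.204) = 0.03899
  −0.298·log₂(0.120) = 0.91155
  −0.273·log₂(0.028) = 1.40825
H(P,Q) = 3.0101 bits.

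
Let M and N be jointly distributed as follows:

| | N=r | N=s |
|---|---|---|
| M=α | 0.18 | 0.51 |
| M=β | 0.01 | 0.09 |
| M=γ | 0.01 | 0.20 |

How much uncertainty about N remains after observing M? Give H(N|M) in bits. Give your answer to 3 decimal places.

0.676 bits

Chain rule: H(N|M) = H(M,N) − H(M).
Marginals: p(M) = (0.6900, 0.1000, 0.2100), p(N) = (0.2000, 0.8000).
H(M,N) = 1.8507 bits; H(M) = 1.1744 bits.
H(N|M) = 1.8507 − 1.1744 = 0.676 bits.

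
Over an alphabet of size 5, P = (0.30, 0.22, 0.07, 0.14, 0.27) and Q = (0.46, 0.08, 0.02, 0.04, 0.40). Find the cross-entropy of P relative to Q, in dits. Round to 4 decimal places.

H(P,Q) = −Σ p·log₁₀ q.
  −0.30·log₁₀(0.46) = 0.10117
  −0.22·log₁₀(0.08) = 0.24132
  −0.07·log₁₀(0.02) = 0.11893
  −0.14·log₁₀(0.04) = 0.19571
  −0.27·log₁₀(0.40) = 0.10744
H(P,Q) = 0.7646 dits.

0.7646 dits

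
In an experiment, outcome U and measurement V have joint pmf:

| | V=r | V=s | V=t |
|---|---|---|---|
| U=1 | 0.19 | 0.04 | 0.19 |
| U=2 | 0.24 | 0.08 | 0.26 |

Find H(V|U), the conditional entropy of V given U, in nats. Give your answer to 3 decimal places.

Marginals: p(U) = (0.4200, 0.5800), p(V) = (0.4300, 0.1200, 0.4500).
H(V|U) = Σ p(U) · H(V|U=·).
  U=1: p=0.4200, H(V|U=1) = 0.9416
  U=2: p=0.5800, H(V|U=2) = 0.9980
Weighted sum = 0.974 nats.

0.974 nats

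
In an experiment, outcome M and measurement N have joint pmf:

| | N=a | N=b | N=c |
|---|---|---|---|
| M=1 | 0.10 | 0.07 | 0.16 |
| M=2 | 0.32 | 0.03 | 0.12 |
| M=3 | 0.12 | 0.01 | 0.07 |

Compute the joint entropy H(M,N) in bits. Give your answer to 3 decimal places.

2.771 bits

H(M,N) = −Σ p(x,y)·log₂ p(x,y) over all 9 cells.
  cell (1,a): −0.10·log₂0.10 = 0.3322
  cell (1,b): −0.07·log₂0.07 = 0.2686
  cell (1,c): −0.16·log₂0.16 = 0.4230
  cell (2,a): −0.32·log₂0.32 = 0.5260
  cell (2,b): −0.03·log₂0.03 = 0.1518
  cell (2,c): −0.12·log₂0.12 = 0.3671
  cell (3,a): −0.12·log₂0.12 = 0.3671
  cell (3,b): −0.01·log₂0.01 = 0.0664
  cell (3,c): −0.07·log₂0.07 = 0.2686
Sum = 2.771 bits.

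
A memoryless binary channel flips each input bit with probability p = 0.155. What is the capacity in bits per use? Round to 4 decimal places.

Binary symmetric channel: C = 1 − h₂(ε) where h₂ is the binary entropy function.
h₂(0.155) = −0.155·log₂0.155 − 0.845·log₂0.845 = 0.6222.
C = 1 − 0.6222 = 0.3778 bits per channel use.

0.3778 bits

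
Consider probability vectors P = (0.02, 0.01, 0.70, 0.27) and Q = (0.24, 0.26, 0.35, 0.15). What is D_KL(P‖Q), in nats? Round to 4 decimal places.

0.5616 nats

D(P‖Q) = Σ p·ln(p/q).
  0.02·ln(0.02/0.24) = -0.04970
  0.01·ln(0.01/0.26) = -0.03258
  0.70·ln(0.70/0.35) = 0.48520
  0.27·ln(0.27/0.15) = 0.15870
D(P‖Q) = 0.5616 nats.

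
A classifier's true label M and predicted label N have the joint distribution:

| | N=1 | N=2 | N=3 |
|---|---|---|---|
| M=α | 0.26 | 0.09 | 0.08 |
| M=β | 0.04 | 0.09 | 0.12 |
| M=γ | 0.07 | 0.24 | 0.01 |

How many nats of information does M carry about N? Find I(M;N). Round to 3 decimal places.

Marginals: p(M) = (0.4300, 0.2500, 0.3200), p(N) = (0.3700, 0.4200, 0.2100).
I(M;N) = Σ p(x,y)·ln[p(x,y)/(p(x)p(y))].
  (α,1): 0.26·ln(1.6342) = 0.1277
  (α,2): 0.09·ln(0.4983) = -0.0627
  (α,3): 0.08·ln(0.8859) = -0.0097
  (β,1): 0.04·ln(0.4324) = -0.0335
  (β,2): 0.09·ln(0.8571) = -0.0139
  (β,3): 0.12·ln(2.2857) = 0.0992
  (γ,1): 0.07·ln(0.5912) = -0.0368
  (γ,2): 0.24·ln(1.7857) = 0.1392
  (γ,3): 0.01·ln(0.1488) = -0.0191
Sum = 0.190 nats.

0.190 nats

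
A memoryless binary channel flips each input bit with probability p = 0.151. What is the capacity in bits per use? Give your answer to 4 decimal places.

0.3877 bits

Binary symmetric channel: C = 1 − h₂(ε) where h₂ is the binary entropy function.
h₂(0.151) = −0.151·log₂0.151 − 0.849·log₂0.849 = 0.6123.
C = 1 − 0.6123 = 0.3877 bits per channel use.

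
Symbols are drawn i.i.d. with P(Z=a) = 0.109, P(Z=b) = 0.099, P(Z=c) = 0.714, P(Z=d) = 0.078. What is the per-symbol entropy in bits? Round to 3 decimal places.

H(Z) = −Σ p·log₂ p.
  −(0.109)·log₂(0.109) = 0.3485
  −(0.099)·log₂(0.099) = 0.3303
  −(0.714)·log₂(0.714) = 0.3470
  −(0.078)·log₂(0.078) = 0.2871
Sum: 0.3485 + 0.3303 + 0.3470 + 0.2871 = 1.313 bits.

1.313 bits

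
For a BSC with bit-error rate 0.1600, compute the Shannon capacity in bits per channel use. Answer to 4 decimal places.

Binary symmetric channel: C = 1 − h₂(ε) where h₂ is the binary entropy function.
h₂(0.1600) = −0.1600·log₂0.1600 − 0.8400·log₂0.8400 = 0.6343.
C = 1 − 0.6343 = 0.3657 bits per channel use.

0.3657 bits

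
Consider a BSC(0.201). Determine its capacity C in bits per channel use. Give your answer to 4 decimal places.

Binary symmetric channel: C = 1 − h₂(ε) where h₂ is the binary entropy function.
h₂(0.201) = −0.201·log₂0.201 − 0.799·log₂0.799 = 0.7239.
C = 1 − 0.7239 = 0.2761 bits per channel use.

0.2761 bits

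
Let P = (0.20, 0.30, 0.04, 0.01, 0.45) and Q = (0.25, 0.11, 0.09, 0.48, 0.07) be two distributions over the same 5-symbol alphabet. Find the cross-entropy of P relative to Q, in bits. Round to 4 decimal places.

3.2313 bits

H(P,Q) = −Σ p·log₂ q.
  −0.20·log₂(0.25) = 0.40000
  −0.30·log₂(0.11) = 0.95533
  −0.04·log₂(0.09) = 0.13896
  −0.01·log₂(0.48) = 0.01059
  −0.45·log₂(0.07) = 1.72643
H(P,Q) = 3.2313 bits.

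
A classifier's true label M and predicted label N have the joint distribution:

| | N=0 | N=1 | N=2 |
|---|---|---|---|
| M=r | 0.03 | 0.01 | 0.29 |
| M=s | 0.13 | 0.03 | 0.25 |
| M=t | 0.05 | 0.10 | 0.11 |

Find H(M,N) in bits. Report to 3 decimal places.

H(M,N) = −Σ p(x,y)·log₂ p(x,y) over all 9 cells.
  cell (r,0): −0.03·log₂0.03 = 0.1518
  cell (r,1): −0.01·log₂0.01 = 0.0664
  cell (r,2): −0.29·log₂0.29 = 0.5179
  cell (s,0): −0.13·log₂0.13 = 0.3826
  cell (s,1): −0.03·log₂0.03 = 0.1518
  cell (s,2): −0.25·log₂0.25 = 0.5000
  cell (t,0): −0.05·log₂0.05 = 0.2161
  cell (t,1): −0.10·log₂0.10 = 0.3322
  cell (t,2): −0.11·log₂0.11 = 0.3503
Sum = 2.669 bits.

2.669 bits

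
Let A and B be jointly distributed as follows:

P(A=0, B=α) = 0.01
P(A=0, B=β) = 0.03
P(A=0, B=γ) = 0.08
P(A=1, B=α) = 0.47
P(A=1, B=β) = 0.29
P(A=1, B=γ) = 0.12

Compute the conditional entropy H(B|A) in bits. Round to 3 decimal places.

Chain rule: H(B|A) = H(A,B) − H(A).
Marginals: p(A) = (0.1200, 0.8800), p(B) = (0.4800, 0.3200, 0.2000).
H(A,B) = 1.9066 bits; H(A) = 0.5294 bits.
H(B|A) = 1.9066 − 0.5294 = 1.377 bits.

1.377 bits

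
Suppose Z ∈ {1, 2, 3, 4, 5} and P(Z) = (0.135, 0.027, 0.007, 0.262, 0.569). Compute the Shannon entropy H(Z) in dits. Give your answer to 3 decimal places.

H(Z) = −Σ p·log₁₀ p.
  −(0.135)·log₁₀(0.135) = 0.1174
  −(0.027)·log₁₀(0.027) = 0.0424
  −(0.007)·log₁₀(0.007) = 0.0151
  −(0.262)·log₁₀(0.262) = 0.1524
  −(0.569)·log₁₀(0.569) = 0.1393
Sum: 0.1174 + 0.0424 + 0.0151 + 0.1524 + 0.1393 = 0.467 dits.

0.467 dits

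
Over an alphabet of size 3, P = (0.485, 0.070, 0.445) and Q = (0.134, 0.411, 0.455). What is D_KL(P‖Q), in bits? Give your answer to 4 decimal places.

0.7070 bits

D(P‖Q) = Σ p·log₂(p/q).
  0.485·log₂(0.485/0.134) = 0.90004
  0.070·log₂(0.070/0.411) = -0.17876
  0.445·log₂(0.445/0.455) = -0.01427
D(P‖Q) = 0.7070 bits.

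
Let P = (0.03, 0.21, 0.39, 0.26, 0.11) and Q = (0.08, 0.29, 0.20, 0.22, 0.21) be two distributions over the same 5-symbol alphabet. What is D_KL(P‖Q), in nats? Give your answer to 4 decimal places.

0.1356 nats

D(P‖Q) = Σ p·ln(p/q).
  0.03·ln(0.03/0.08) = -0.02942
  0.21·ln(0.21/0.29) = -0.06778
  0.39·ln(0.39/0.20) = 0.26045
  0.26·ln(0.26/0.22) = 0.04343
  0.11·ln(0.11/0.21) = -0.07113
D(P‖Q) = 0.1356 nats.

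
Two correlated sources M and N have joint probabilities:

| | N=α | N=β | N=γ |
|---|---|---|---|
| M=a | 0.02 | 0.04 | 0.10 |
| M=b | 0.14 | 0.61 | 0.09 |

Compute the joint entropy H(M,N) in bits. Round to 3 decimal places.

H(M,N) = −Σ p(x,y)·log₂ p(x,y) over all 6 cells.
  cell (a,α): −0.02·log₂0.02 = 0.1129
  cell (a,β): −0.04·log₂0.04 = 0.1858
  cell (a,γ): −0.10·log₂0.10 = 0.3322
  cell (b,α): −0.14·log₂0.14 = 0.3971
  cell (b,β): −0.61·log₂0.61 = 0.4350
  cell (b,γ): −0.09·log₂0.09 = 0.3127
Sum = 1.776 bits.

1.776 bits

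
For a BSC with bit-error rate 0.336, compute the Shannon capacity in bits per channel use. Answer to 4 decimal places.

Binary symmetric channel: C = 1 − h₂(ε) where h₂ is the binary entropy function.
h₂(0.336) = −0.336·log₂0.336 − 0.664·log₂0.664 = 0.9209.
C = 1 − 0.9209 = 0.0791 bits per channel use.

0.0791 bits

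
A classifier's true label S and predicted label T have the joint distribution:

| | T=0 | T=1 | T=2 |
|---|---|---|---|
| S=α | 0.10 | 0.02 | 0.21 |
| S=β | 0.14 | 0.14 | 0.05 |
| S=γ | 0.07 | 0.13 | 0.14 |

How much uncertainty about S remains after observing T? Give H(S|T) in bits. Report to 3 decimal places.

1.406 bits

Chain rule: H(S|T) = H(S,T) − H(T).
Marginals: p(S) = (0.3300, 0.3300, 0.3400), p(T) = (0.3100, 0.2900, 0.4000).
H(S,T) = 2.9765 bits; H(T) = 1.5705 bits.
H(S|T) = 2.9765 − 1.5705 = 1.406 bits.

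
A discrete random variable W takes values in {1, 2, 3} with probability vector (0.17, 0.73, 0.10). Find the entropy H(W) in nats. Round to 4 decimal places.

0.7612 nats

H(W) = −Σ p·ln p.
  −(0.17)·ln(0.17) = 0.30123
  −(0.73)·ln(0.73) = 0.22974
  −(0.10)·ln(0.10) = 0.23026
Sum: 0.30123 + 0.22974 + 0.23026 = 0.7612 nats.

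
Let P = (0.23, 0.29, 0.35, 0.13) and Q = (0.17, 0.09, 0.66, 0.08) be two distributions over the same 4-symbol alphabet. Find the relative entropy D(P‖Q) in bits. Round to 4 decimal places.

D(P‖Q) = Σ p·log₂(p/q).
  0.23·log₂(0.23/0.17) = 0.10030
  0.29·log₂(0.29/0.09) = 0.48954
  0.35·log₂(0.35/0.66) = -0.32029
  0.13·log₂(0.13/0.08) = 0.09106
D(P‖Q) = 0.3606 bits.

0.3606 bits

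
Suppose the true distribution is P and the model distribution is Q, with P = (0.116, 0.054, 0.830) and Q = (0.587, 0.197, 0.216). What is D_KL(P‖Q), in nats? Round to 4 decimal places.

D(P‖Q) = Σ p·ln(p/q).
  0.116·ln(0.116/0.587) = -0.18809
  0.054·ln(0.054/0.197) = -0.06989
  0.830·ln(0.830/0.216) = 1.11730
D(P‖Q) = 0.8593 nats.

0.8593 nats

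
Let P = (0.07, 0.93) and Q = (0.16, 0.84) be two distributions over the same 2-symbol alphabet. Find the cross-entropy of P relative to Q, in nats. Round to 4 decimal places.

H(P,Q) = −Σ p·ln q.
  −0.07·ln(0.16) = 0.12828
  −0.93·ln(0.84) = 0.16215
H(P,Q) = 0.2904 nats.

0.2904 nats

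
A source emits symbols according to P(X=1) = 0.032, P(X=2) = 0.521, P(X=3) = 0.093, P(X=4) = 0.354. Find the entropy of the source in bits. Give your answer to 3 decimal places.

H(X) = −Σ p·log₂ p.
  −(0.032)·log₂(0.032) = 0.1589
  −(0.521)·log₂(0.521) = 0.4901
  −(0.093)·log₂(0.093) = 0.3187
  −(0.354)·log₂(0.354) = 0.5304
Sum: 0.1589 + 0.4901 + 0.3187 + 0.5304 = 1.498 bits.

1.498 bits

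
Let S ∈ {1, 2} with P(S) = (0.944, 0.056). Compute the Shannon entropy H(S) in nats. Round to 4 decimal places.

H(S) = −Σ p·ln p.
  −(0.944)·ln(0.944) = 0.05440
  −(0.056)·ln(0.056) = 0.16141
Sum: 0.05440 + 0.16141 = 0.2158 nats.

0.2158 nats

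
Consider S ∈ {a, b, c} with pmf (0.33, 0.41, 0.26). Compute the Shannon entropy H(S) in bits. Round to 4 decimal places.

H(S) = −Σ p·log₂ p.
  −(0.33)·log₂(0.33) = 0.52782
  −(0.41)·log₂(0.41) = 0.52738
  −(0.26)·log₂(0.26) = 0.50529
Sum: 0.52782 + 0.52738 + 0.50529 = 1.5605 bits.

1.5605 bits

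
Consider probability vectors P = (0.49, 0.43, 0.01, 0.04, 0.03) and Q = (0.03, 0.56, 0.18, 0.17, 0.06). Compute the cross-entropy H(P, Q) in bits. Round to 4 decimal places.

3.0873 bits

H(P,Q) = −Σ p·log₂ q.
  −0.49·log₂(0.03) = 2.47886
  −0.43·log₂(0.56) = 0.35970
  −0.01·log₂(0.18) = 0.02474
  −0.04·log₂(0.17) = 0.10226
  −0.03·log₂(0.06) = 0.12177
H(P,Q) = 3.0873 bits.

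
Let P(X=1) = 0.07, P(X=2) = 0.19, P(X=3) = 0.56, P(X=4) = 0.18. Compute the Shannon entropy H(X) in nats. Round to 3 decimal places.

1.135 nats

H(X) = −Σ p·ln p.
  −(0.07)·ln(0.07) = 0.1861
  −(0.19)·ln(0.19) = 0.3155
  −(0.56)·ln(0.56) = 0.3247
  −(0.18)·ln(0.18) = 0.3087
Sum: 0.1861 + 0.3155 + 0.3247 + 0.3087 = 1.135 nats.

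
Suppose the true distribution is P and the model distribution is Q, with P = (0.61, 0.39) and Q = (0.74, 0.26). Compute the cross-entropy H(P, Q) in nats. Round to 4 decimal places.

0.7090 nats

H(P,Q) = −Σ p·ln q.
  −0.61·ln(0.74) = 0.18367
  −0.39·ln(0.26) = 0.52536
H(P,Q) = 0.7090 nats.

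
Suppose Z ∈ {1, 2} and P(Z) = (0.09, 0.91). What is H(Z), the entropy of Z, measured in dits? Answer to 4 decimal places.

H(Z) = −Σ p·log₁₀ p.
  −(0.09)·log₁₀(0.09) = 0.09412
  −(0.91)·log₁₀(0.91) = 0.03727
Sum: 0.09412 + 0.03727 = 0.1314 dits.

0.1314 dits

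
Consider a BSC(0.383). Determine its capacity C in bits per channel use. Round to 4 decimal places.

0.0399 bits

Binary symmetric channel: C = 1 − h₂(ε) where h₂ is the binary entropy function.
h₂(0.383) = −0.383·log₂0.383 − 0.617·log₂0.617 = 0.9601.
C = 1 − 0.9601 = 0.0399 bits per channel use.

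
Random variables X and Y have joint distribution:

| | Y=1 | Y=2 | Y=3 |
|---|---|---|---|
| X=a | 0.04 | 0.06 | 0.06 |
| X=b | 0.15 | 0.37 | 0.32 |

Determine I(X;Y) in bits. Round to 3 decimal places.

0.003 bits

Marginals: p(X) = (0.1600, 0.8400), p(Y) = (0.1900, 0.4300, 0.3800).
I(X;Y) = H(X) + H(Y) − H(X,Y).
H(X) = 0.6343, H(Y) = 1.5092, H(X,Y) = 2.1401.
I(X;Y) = 0.6343 + 1.5092 − 2.1401 = 0.003 bits.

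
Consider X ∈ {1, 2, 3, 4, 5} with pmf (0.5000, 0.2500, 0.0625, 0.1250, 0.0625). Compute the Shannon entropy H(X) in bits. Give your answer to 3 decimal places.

H(X) = −Σ p·log₂ p.
  −(0.5000)·log₂(0.5000) = 0.5000
  −(0.2500)·log₂(0.2500) = 0.5000
  −(0.0625)·log₂(0.0625) = 0.2500
  −(0.1250)·log₂(0.1250) = 0.3750
  −(0.0625)·log₂(0.0625) = 0.2500
Sum: 0.5000 + 0.5000 + 0.2500 + 0.3750 + 0.2500 = 1.875 bits.

1.875 bits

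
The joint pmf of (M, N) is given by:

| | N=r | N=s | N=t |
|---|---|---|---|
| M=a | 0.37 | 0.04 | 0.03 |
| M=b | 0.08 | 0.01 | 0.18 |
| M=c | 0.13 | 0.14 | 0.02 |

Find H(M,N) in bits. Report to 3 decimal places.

2.564 bits

H(M,N) = −Σ p(x,y)·log₂ p(x,y) over all 9 cells.
  cell (a,r): −0.37·log₂0.37 = 0.5307
  cell (a,s): −0.04·log₂0.04 = 0.1858
  cell (a,t): −0.03·log₂0.03 = 0.1518
  cell (b,r): −0.08·log₂0.08 = 0.2915
  cell (b,s): −0.01·log₂0.01 = 0.0664
  cell (b,t): −0.18·log₂0.18 = 0.4453
  cell (c,r): −0.13·log₂0.13 = 0.3826
  cell (c,s): −0.14·log₂0.14 = 0.3971
  cell (c,t): −0.02·log₂0.02 = 0.1129
Sum = 2.564 bits.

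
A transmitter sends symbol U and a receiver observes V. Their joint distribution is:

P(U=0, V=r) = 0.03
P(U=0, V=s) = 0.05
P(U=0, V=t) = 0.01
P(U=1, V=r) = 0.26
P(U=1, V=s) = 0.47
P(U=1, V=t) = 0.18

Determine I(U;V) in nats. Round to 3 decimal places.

Marginals: p(U) = (0.0900, 0.9100), p(V) = (0.2900, 0.5200, 0.1900).
I(U;V) = Σ p(x,y)·ln[p(x,y)/(p(x)p(y))].
  (0,r): 0.03·ln(1.1494) = 0.0042
  (0,s): 0.05·ln(1.0684) = 0.0033
  (0,t): 0.01·ln(0.5848) = -0.0054
  (1,r): 0.26·ln(0.9852) = -0.0039
  (1,s): 0.47·ln(0.9932) = -0.0032
  (1,t): 0.18·ln(1.0411) = 0.0072
Sum = 0.002 nats.

0.002 nats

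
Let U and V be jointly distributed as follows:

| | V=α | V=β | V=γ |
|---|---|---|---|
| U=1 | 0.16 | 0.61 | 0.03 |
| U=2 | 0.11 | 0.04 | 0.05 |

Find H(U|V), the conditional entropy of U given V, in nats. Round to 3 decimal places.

0.386 nats

Chain rule: H(U|V) = H(U,V) − H(V).
Marginals: p(U) = (0.8000, 0.2000), p(V) = (0.2700, 0.6500, 0.0800).
H(U,V) = 1.2213 nats; H(V) = 0.8356 nats.
H(U|V) = 1.2213 − 0.8356 = 0.386 nats.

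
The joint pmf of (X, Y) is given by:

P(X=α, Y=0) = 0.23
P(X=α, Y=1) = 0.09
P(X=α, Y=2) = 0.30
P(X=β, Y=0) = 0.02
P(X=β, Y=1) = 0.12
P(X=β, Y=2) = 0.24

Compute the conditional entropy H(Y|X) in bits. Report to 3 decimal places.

Marginals: p(X) = (0.6200, 0.3800), p(Y) = (0.2500, 0.2100, 0.5400).
H(Y|X) = Σ p(X) · H(Y|X=·).
  X=α: p=0.6200, H(Y|X=α) = 1.4416
  X=β: p=0.3800, H(Y|X=β) = 1.1674
Weighted sum = 1.337 bits.

1.337 bits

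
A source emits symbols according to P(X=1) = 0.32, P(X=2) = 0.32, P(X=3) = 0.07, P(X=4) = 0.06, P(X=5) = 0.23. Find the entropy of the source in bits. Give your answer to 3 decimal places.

H(X) = −Σ p·log₂ p.
  −(0.32)·log₂(0.32) = 0.5260
  −(0.32)·log₂(0.32) = 0.5260
  −(0.07)·log₂(0.07) = 0.2686
  −(0.06)·log₂(0.06) = 0.2435
  −(0.23)·log₂(0.23) = 0.4877
Sum: 0.5260 + 0.5260 + 0.2686 + 0.2435 + 0.4877 = 2.052 bits.

2.052 bits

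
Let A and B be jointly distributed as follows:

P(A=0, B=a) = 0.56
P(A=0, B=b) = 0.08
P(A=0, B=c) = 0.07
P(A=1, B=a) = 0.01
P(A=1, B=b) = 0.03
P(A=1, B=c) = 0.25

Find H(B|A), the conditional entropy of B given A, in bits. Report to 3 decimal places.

0.878 bits

Chain rule: H(B|A) = H(A,B) − H(A).
Marginals: p(A) = (0.7100, 0.2900), p(B) = (0.5700, 0.1100, 0.3200).
H(A,B) = 1.7467 bits; H(A) = 0.8687 bits.
H(B|A) = 1.7467 − 0.8687 = 0.878 bits.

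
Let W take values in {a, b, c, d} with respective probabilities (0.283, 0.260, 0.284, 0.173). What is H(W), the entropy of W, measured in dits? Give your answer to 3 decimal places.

H(W) = −Σ p·log₁₀ p.
  −(0.283)·log₁₀(0.283) = 0.1551
  −(0.260)·log₁₀(0.260) = 0.1521
  −(0.284)·log₁₀(0.284) = 0.1553
  −(0.173)·log₁₀(0.173) = 0.1318
Sum: 0.1551 + 0.1521 + 0.1553 + 0.1318 = 0.594 dits.

0.594 dits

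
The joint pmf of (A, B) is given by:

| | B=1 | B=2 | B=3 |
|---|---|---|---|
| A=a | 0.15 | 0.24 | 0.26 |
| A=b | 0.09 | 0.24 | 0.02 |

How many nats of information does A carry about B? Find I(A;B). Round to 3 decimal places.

0.084 nats

Marginals: p(A) = (0.6500, 0.3500), p(B) = (0.2400, 0.4800, 0.2800).
I(A;B) = Σ p(x,y)·ln[p(x,y)/(p(x)p(y))].
  (a,1): 0.15·ln(0.9615) = -0.0059
  (a,2): 0.24·ln(0.7692) = -0.0630
  (a,3): 0.26·ln(1.4286) = 0.0927
  (b,1): 0.09·ln(1.0714) = 0.0062
  (b,2): 0.24·ln(1.4286) = 0.0856
  (b,3): 0.02·ln(0.2041) = -0.0318
Sum = 0.084 nats.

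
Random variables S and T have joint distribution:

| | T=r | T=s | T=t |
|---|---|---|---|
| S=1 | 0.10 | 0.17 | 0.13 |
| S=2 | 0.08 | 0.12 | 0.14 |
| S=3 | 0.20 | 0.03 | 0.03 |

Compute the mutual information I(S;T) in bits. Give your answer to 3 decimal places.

Marginals: p(S) = (0.4000, 0.3400, 0.2600), p(T) = (0.3800, 0.3200, 0.3000).
I(S;T) = Σ p(x,y)·log₂[p(x,y)/(p(x)p(y))].
  (1,r): 0.10·log₂(0.6579) = -0.0604
  (1,s): 0.17·log₂(1.3281) = 0.0696
  (1,t): 0.13·log₂(1.0833) = 0.0150
  (2,r): 0.08·log₂(0.6192) = -0.0553
  (2,s): 0.12·log₂(1.1029) = 0.0170
  (2,t): 0.14·log₂(1.3725) = 0.0640
  (3,r): 0.20·log₂(2.0243) = 0.2035
  (3,s): 0.03·log₂(0.3606) = -0.0441
  (3,t): 0.03·log₂(0.3846) = -0.0414
Sum = 0.168 bits.

0.168 bits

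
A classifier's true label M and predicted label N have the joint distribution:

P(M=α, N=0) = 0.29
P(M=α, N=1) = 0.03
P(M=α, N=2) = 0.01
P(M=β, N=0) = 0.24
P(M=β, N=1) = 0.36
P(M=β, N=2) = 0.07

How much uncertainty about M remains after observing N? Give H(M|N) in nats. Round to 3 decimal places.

Marginals: p(M) = (0.3300, 0.6700), p(N) = (0.5300, 0.3900, 0.0800).
H(M|N) = Σ p(N) · H(M|N=·).
  N=0: p=0.5300, H(M|N=0) = 0.6887
  N=1: p=0.3900, H(M|N=1) = 0.2712
  N=2: p=0.0800, H(M|N=2) = 0.3768
Weighted sum = 0.501 nats.

0.501 nats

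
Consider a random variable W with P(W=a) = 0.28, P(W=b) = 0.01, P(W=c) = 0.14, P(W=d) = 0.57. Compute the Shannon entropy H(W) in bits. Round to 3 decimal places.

H(W) = −Σ p·log₂ p.
  −(0.28)·log₂(0.28) = 0.5142
  −(0.01)·log₂(0.01) = 0.0664
  −(0.14)·log₂(0.14) = 0.3971
  −(0.57)·log₂(0.57) = 0.4623
Sum: 0.5142 + 0.0664 + 0.3971 + 0.4623 = 1.440 bits.

1.440 bits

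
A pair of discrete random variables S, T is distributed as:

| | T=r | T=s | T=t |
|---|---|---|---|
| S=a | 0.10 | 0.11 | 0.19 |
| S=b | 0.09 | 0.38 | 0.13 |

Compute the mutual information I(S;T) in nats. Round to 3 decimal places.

Marginals: p(S) = (0.4000, 0.6000), p(T) = (0.1900, 0.4900, 0.3200).
I(S;T) = Σ p(x,y)·ln[p(x,y)/(p(x)p(y))].
  (a,r): 0.10·ln(1.3158) = 0.0274
  (a,s): 0.11·ln(0.5612) = -0.0635
  (a,t): 0.19·ln(1.4844) = 0.0750
  (b,r): 0.09·ln(0.7895) = -0.0213
  (b,s): 0.38·ln(1.2925) = 0.0975
  (b,t): 0.13·ln(0.6771) = -0.0507
Sum = 0.064 nats.

0.064 nats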